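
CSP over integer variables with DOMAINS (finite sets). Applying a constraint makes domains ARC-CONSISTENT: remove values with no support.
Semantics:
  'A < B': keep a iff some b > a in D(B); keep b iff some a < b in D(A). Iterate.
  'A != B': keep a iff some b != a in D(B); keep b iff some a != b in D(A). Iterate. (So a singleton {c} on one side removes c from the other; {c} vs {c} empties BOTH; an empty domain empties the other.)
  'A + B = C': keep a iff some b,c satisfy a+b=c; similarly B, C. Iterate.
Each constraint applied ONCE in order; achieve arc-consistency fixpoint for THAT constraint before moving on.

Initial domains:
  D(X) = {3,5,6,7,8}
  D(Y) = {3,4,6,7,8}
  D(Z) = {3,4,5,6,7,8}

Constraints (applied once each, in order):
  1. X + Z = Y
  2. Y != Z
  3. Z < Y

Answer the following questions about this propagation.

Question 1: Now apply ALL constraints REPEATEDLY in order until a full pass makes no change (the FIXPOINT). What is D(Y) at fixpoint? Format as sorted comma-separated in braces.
Answer: {6,7,8}

Derivation:
pass 0 (initial): D(Y)={3,4,6,7,8}
pass 1: X {3,5,6,7,8}->{3,5}; Y {3,4,6,7,8}->{6,7,8}; Z {3,4,5,6,7,8}->{3,4,5}
pass 2: no change
Fixpoint after 2 passes: D(Y) = {6,7,8}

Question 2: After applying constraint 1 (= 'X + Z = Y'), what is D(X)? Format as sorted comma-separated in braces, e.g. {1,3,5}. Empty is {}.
Answer: {3,5}

Derivation:
Constraint 1 (X + Z = Y) on D(X)={3,5,6,7,8} D(Z)={3,4,5,6,7,8} D(Y)={3,4,6,7,8}: X {3,5,6,7,8}->{3,5}; Z {3,4,5,6,7,8}->{3,4,5}; Y {3,4,6,7,8}->{6,7,8}
So after constraint 1: D(X) = {3,5}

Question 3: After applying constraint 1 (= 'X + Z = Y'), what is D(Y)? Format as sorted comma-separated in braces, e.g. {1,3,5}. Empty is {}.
Constraint 1 (X + Z = Y) on D(X)={3,5,6,7,8} D(Z)={3,4,5,6,7,8} D(Y)={3,4,6,7,8}: X {3,5,6,7,8}->{3,5}; Z {3,4,5,6,7,8}->{3,4,5}; Y {3,4,6,7,8}->{6,7,8}
So after constraint 1: D(Y) = {6,7,8}

Answer: {6,7,8}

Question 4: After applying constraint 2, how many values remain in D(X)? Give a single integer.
Answer: 2

Derivation:
Constraint 1 (X + Z = Y) on D(X)={3,5,6,7,8} D(Z)={3,4,5,6,7,8} D(Y)={3,4,6,7,8}: X {3,5,6,7,8}->{3,5}; Z {3,4,5,6,7,8}->{3,4,5}; Y {3,4,6,7,8}->{6,7,8}
Constraint 2 (Y != Z) on D(Y)={6,7,8} D(Z)={3,4,5}: no change
So after constraint 2: D(X)={3,5}, size = 2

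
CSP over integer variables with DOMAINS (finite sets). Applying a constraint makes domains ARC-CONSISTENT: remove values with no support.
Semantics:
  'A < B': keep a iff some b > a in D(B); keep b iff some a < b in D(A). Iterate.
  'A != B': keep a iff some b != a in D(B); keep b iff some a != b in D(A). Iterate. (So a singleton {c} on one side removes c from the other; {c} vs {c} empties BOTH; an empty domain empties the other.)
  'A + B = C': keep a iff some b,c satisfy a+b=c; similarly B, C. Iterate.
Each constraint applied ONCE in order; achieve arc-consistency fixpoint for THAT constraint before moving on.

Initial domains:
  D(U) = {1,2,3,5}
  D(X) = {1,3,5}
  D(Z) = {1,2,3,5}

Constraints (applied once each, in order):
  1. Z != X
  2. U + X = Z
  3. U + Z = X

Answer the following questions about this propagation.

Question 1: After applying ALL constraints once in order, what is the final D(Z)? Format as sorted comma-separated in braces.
Answer: {2}

Derivation:
Constraint 1 (Z != X) on D(Z)={1,2,3,5} D(X)={1,3,5}: no change
Constraint 2 (U + X = Z) on D(U)={1,2,3,5} D(X)={1,3,5} D(Z)={1,2,3,5}: U {1,2,3,5}->{1,2}; X {1,3,5}->{1,3}; Z {1,2,3,5}->{2,3,5}
Constraint 3 (U + Z = X) on D(U)={1,2} D(Z)={2,3,5} D(X)={1,3}: U {1,2}->{1}; Z {2,3,5}->{2}; X {1,3}->{3}
So after all 3 constraints: D(Z) = {2}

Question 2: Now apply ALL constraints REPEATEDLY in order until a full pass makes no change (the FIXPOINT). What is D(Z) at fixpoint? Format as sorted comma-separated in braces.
Answer: {}

Derivation:
pass 0 (initial): D(Z)={1,2,3,5}
pass 1: U {1,2,3,5}->{1}; X {1,3,5}->{3}; Z {1,2,3,5}->{2}
pass 2: U {1}->{}; X {3}->{}; Z {2}->{}
pass 3: no change
Fixpoint after 3 passes: D(Z) = {}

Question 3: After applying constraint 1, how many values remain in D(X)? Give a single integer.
Answer: 3

Derivation:
Constraint 1 (Z != X) on D(Z)={1,2,3,5} D(X)={1,3,5}: no change
So after constraint 1: D(X)={1,3,5}, size = 3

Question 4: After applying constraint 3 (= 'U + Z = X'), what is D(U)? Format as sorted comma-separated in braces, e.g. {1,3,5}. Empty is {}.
Constraint 1 (Z != X) on D(Z)={1,2,3,5} D(X)={1,3,5}: no change
Constraint 2 (U + X = Z) on D(U)={1,2,3,5} D(X)={1,3,5} D(Z)={1,2,3,5}: U {1,2,3,5}->{1,2}; X {1,3,5}->{1,3}; Z {1,2,3,5}->{2,3,5}
Constraint 3 (U + Z = X) on D(U)={1,2} D(Z)={2,3,5} D(X)={1,3}: U {1,2}->{1}; Z {2,3,5}->{2}; X {1,3}->{3}
So after constraint 3: D(U) = {1}

Answer: {1}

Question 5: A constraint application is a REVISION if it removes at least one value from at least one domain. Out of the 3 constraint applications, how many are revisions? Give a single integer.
Answer: 2

Derivation:
Constraint 1 (Z != X) on D(Z)={1,2,3,5} D(X)={1,3,5}: no change => not a revision
Constraint 2 (U + X = Z) on D(U)={1,2,3,5} D(X)={1,3,5} D(Z)={1,2,3,5}: U {1,2,3,5}->{1,2}; X {1,3,5}->{1,3}; Z {1,2,3,5}->{2,3,5} => REVISION
Constraint 3 (U + Z = X) on D(U)={1,2} D(Z)={2,3,5} D(X)={1,3}: U {1,2}->{1}; Z {2,3,5}->{2}; X {1,3}->{3} => REVISION
Total revisions = 2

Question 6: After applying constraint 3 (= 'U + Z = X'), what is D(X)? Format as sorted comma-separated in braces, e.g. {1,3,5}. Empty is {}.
Constraint 1 (Z != X) on D(Z)={1,2,3,5} D(X)={1,3,5}: no change
Constraint 2 (U + X = Z) on D(U)={1,2,3,5} D(X)={1,3,5} D(Z)={1,2,3,5}: U {1,2,3,5}->{1,2}; X {1,3,5}->{1,3}; Z {1,2,3,5}->{2,3,5}
Constraint 3 (U + Z = X) on D(U)={1,2} D(Z)={2,3,5} D(X)={1,3}: U {1,2}->{1}; Z {2,3,5}->{2}; X {1,3}->{3}
So after constraint 3: D(X) = {3}

Answer: {3}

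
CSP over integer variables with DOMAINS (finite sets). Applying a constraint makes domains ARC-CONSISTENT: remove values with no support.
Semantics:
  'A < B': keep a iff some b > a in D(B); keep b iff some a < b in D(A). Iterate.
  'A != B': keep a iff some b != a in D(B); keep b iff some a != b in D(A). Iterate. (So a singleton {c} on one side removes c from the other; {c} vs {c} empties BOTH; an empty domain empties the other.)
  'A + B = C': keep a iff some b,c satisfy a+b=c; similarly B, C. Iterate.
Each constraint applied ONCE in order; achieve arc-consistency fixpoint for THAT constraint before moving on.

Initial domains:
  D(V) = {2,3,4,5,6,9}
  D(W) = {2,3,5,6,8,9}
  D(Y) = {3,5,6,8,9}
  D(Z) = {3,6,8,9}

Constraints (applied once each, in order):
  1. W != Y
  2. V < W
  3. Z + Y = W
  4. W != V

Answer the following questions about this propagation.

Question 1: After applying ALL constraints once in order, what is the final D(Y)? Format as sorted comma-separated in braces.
Constraint 1 (W != Y) on D(W)={2,3,5,6,8,9} D(Y)={3,5,6,8,9}: no change
Constraint 2 (V < W) on D(V)={2,3,4,5,6,9} D(W)={2,3,5,6,8,9}: V {2,3,4,5,6,9}->{2,3,4,5,6}; W {2,3,5,6,8,9}->{3,5,6,8,9}
Constraint 3 (Z + Y = W) on D(Z)={3,6,8,9} D(Y)={3,5,6,8,9} D(W)={3,5,6,8,9}: Z {3,6,8,9}->{3,6}; Y {3,5,6,8,9}->{3,5,6}; W {3,5,6,8,9}->{6,8,9}
Constraint 4 (W != V) on D(W)={6,8,9} D(V)={2,3,4,5,6}: no change
So after all 4 constraints: D(Y) = {3,5,6}

Answer: {3,5,6}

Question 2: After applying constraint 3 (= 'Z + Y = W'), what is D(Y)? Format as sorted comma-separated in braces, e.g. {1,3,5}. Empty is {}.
Constraint 1 (W != Y) on D(W)={2,3,5,6,8,9} D(Y)={3,5,6,8,9}: no change
Constraint 2 (V < W) on D(V)={2,3,4,5,6,9} D(W)={2,3,5,6,8,9}: V {2,3,4,5,6,9}->{2,3,4,5,6}; W {2,3,5,6,8,9}->{3,5,6,8,9}
Constraint 3 (Z + Y = W) on D(Z)={3,6,8,9} D(Y)={3,5,6,8,9} D(W)={3,5,6,8,9}: Z {3,6,8,9}->{3,6}; Y {3,5,6,8,9}->{3,5,6}; W {3,5,6,8,9}->{6,8,9}
So after constraint 3: D(Y) = {3,5,6}

Answer: {3,5,6}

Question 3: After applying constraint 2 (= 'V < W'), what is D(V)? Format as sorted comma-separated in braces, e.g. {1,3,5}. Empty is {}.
Answer: {2,3,4,5,6}

Derivation:
Constraint 1 (W != Y) on D(W)={2,3,5,6,8,9} D(Y)={3,5,6,8,9}: no change
Constraint 2 (V < W) on D(V)={2,3,4,5,6,9} D(W)={2,3,5,6,8,9}: V {2,3,4,5,6,9}->{2,3,4,5,6}; W {2,3,5,6,8,9}->{3,5,6,8,9}
So after constraint 2: D(V) = {2,3,4,5,6}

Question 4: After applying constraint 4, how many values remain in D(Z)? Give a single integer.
Answer: 2

Derivation:
Constraint 1 (W != Y) on D(W)={2,3,5,6,8,9} D(Y)={3,5,6,8,9}: no change
Constraint 2 (V < W) on D(V)={2,3,4,5,6,9} D(W)={2,3,5,6,8,9}: V {2,3,4,5,6,9}->{2,3,4,5,6}; W {2,3,5,6,8,9}->{3,5,6,8,9}
Constraint 3 (Z + Y = W) on D(Z)={3,6,8,9} D(Y)={3,5,6,8,9} D(W)={3,5,6,8,9}: Z {3,6,8,9}->{3,6}; Y {3,5,6,8,9}->{3,5,6}; W {3,5,6,8,9}->{6,8,9}
Constraint 4 (W != V) on D(W)={6,8,9} D(V)={2,3,4,5,6}: no change
So after constraint 4: D(Z)={3,6}, size = 2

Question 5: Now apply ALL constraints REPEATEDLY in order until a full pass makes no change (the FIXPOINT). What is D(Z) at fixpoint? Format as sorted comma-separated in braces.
Answer: {3,6}

Derivation:
pass 0 (initial): D(Z)={3,6,8,9}
pass 1: V {2,3,4,5,6,9}->{2,3,4,5,6}; W {2,3,5,6,8,9}->{6,8,9}; Y {3,5,6,8,9}->{3,5,6}; Z {3,6,8,9}->{3,6}
pass 2: no change
Fixpoint after 2 passes: D(Z) = {3,6}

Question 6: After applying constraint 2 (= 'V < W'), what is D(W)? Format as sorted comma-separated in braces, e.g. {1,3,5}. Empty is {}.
Answer: {3,5,6,8,9}

Derivation:
Constraint 1 (W != Y) on D(W)={2,3,5,6,8,9} D(Y)={3,5,6,8,9}: no change
Constraint 2 (V < W) on D(V)={2,3,4,5,6,9} D(W)={2,3,5,6,8,9}: V {2,3,4,5,6,9}->{2,3,4,5,6}; W {2,3,5,6,8,9}->{3,5,6,8,9}
So after constraint 2: D(W) = {3,5,6,8,9}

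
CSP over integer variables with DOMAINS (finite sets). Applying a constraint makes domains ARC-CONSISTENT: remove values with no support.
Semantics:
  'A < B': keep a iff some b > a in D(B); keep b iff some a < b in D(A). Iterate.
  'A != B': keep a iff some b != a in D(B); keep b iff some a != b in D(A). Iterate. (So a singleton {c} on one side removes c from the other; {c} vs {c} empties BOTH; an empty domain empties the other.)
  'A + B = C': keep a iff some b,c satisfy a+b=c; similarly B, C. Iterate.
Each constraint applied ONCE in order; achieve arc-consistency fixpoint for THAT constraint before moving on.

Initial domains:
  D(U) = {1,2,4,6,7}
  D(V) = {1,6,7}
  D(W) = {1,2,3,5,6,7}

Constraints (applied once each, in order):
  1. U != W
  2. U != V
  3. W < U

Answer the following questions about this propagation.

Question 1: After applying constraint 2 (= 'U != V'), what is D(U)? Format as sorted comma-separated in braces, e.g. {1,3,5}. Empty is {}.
Answer: {1,2,4,6,7}

Derivation:
Constraint 1 (U != W) on D(U)={1,2,4,6,7} D(W)={1,2,3,5,6,7}: no change
Constraint 2 (U != V) on D(U)={1,2,4,6,7} D(V)={1,6,7}: no change
So after constraint 2: D(U) = {1,2,4,6,7}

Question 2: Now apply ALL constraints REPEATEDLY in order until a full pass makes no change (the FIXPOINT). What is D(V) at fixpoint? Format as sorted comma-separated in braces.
Answer: {1,6,7}

Derivation:
pass 0 (initial): D(V)={1,6,7}
pass 1: U {1,2,4,6,7}->{2,4,6,7}; W {1,2,3,5,6,7}->{1,2,3,5,6}
pass 2: no change
Fixpoint after 2 passes: D(V) = {1,6,7}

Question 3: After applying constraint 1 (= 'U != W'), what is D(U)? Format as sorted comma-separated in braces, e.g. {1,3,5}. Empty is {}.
Answer: {1,2,4,6,7}

Derivation:
Constraint 1 (U != W) on D(U)={1,2,4,6,7} D(W)={1,2,3,5,6,7}: no change
So after constraint 1: D(U) = {1,2,4,6,7}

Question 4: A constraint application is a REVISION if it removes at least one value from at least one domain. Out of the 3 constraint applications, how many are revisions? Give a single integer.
Constraint 1 (U != W) on D(U)={1,2,4,6,7} D(W)={1,2,3,5,6,7}: no change => not a revision
Constraint 2 (U != V) on D(U)={1,2,4,6,7} D(V)={1,6,7}: no change => not a revision
Constraint 3 (W < U) on D(W)={1,2,3,5,6,7} D(U)={1,2,4,6,7}: W {1,2,3,5,6,7}->{1,2,3,5,6}; U {1,2,4,6,7}->{2,4,6,7} => REVISION
Total revisions = 1

Answer: 1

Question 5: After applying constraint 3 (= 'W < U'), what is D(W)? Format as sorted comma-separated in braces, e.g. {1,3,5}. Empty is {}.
Constraint 1 (U != W) on D(U)={1,2,4,6,7} D(W)={1,2,3,5,6,7}: no change
Constraint 2 (U != V) on D(U)={1,2,4,6,7} D(V)={1,6,7}: no change
Constraint 3 (W < U) on D(W)={1,2,3,5,6,7} D(U)={1,2,4,6,7}: W {1,2,3,5,6,7}->{1,2,3,5,6}; U {1,2,4,6,7}->{2,4,6,7}
So after constraint 3: D(W) = {1,2,3,5,6}

Answer: {1,2,3,5,6}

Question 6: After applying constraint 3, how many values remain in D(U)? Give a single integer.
Answer: 4

Derivation:
Constraint 1 (U != W) on D(U)={1,2,4,6,7} D(W)={1,2,3,5,6,7}: no change
Constraint 2 (U != V) on D(U)={1,2,4,6,7} D(V)={1,6,7}: no change
Constraint 3 (W < U) on D(W)={1,2,3,5,6,7} D(U)={1,2,4,6,7}: W {1,2,3,5,6,7}->{1,2,3,5,6}; U {1,2,4,6,7}->{2,4,6,7}
So after constraint 3: D(U)={2,4,6,7}, size = 4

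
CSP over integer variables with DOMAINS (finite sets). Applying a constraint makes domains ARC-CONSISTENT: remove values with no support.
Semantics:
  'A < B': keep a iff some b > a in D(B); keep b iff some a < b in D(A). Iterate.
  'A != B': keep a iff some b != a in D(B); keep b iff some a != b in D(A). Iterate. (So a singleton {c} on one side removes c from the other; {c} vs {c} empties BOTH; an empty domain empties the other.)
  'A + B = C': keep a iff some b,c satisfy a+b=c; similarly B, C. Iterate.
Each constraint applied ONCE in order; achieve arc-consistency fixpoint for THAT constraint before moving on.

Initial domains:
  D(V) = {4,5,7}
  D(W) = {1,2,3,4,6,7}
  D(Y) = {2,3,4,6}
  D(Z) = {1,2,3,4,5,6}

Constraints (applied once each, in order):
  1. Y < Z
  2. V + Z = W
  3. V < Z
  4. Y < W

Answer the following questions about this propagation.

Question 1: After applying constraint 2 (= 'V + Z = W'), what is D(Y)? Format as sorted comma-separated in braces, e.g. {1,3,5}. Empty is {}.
Constraint 1 (Y < Z) on D(Y)={2,3,4,6} D(Z)={1,2,3,4,5,6}: Y {2,3,4,6}->{2,3,4}; Z {1,2,3,4,5,6}->{3,4,5,6}
Constraint 2 (V + Z = W) on D(V)={4,5,7} D(Z)={3,4,5,6} D(W)={1,2,3,4,6,7}: V {4,5,7}->{4}; Z {3,4,5,6}->{3}; W {1,2,3,4,6,7}->{7}
So after constraint 2: D(Y) = {2,3,4}

Answer: {2,3,4}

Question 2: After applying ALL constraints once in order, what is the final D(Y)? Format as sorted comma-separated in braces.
Constraint 1 (Y < Z) on D(Y)={2,3,4,6} D(Z)={1,2,3,4,5,6}: Y {2,3,4,6}->{2,3,4}; Z {1,2,3,4,5,6}->{3,4,5,6}
Constraint 2 (V + Z = W) on D(V)={4,5,7} D(Z)={3,4,5,6} D(W)={1,2,3,4,6,7}: V {4,5,7}->{4}; Z {3,4,5,6}->{3}; W {1,2,3,4,6,7}->{7}
Constraint 3 (V < Z) on D(V)={4} D(Z)={3}: V {4}->{}; Z {3}->{}
Constraint 4 (Y < W) on D(Y)={2,3,4} D(W)={7}: no change
So after all 4 constraints: D(Y) = {2,3,4}

Answer: {2,3,4}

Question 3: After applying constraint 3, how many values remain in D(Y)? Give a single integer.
Answer: 3

Derivation:
Constraint 1 (Y < Z) on D(Y)={2,3,4,6} D(Z)={1,2,3,4,5,6}: Y {2,3,4,6}->{2,3,4}; Z {1,2,3,4,5,6}->{3,4,5,6}
Constraint 2 (V + Z = W) on D(V)={4,5,7} D(Z)={3,4,5,6} D(W)={1,2,3,4,6,7}: V {4,5,7}->{4}; Z {3,4,5,6}->{3}; W {1,2,3,4,6,7}->{7}
Constraint 3 (V < Z) on D(V)={4} D(Z)={3}: V {4}->{}; Z {3}->{}
So after constraint 3: D(Y)={2,3,4}, size = 3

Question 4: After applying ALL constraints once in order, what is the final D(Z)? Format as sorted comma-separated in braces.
Constraint 1 (Y < Z) on D(Y)={2,3,4,6} D(Z)={1,2,3,4,5,6}: Y {2,3,4,6}->{2,3,4}; Z {1,2,3,4,5,6}->{3,4,5,6}
Constraint 2 (V + Z = W) on D(V)={4,5,7} D(Z)={3,4,5,6} D(W)={1,2,3,4,6,7}: V {4,5,7}->{4}; Z {3,4,5,6}->{3}; W {1,2,3,4,6,7}->{7}
Constraint 3 (V < Z) on D(V)={4} D(Z)={3}: V {4}->{}; Z {3}->{}
Constraint 4 (Y < W) on D(Y)={2,3,4} D(W)={7}: no change
So after all 4 constraints: D(Z) = {}

Answer: {}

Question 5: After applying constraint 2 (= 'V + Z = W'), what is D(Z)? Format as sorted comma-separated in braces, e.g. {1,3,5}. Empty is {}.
Constraint 1 (Y < Z) on D(Y)={2,3,4,6} D(Z)={1,2,3,4,5,6}: Y {2,3,4,6}->{2,3,4}; Z {1,2,3,4,5,6}->{3,4,5,6}
Constraint 2 (V + Z = W) on D(V)={4,5,7} D(Z)={3,4,5,6} D(W)={1,2,3,4,6,7}: V {4,5,7}->{4}; Z {3,4,5,6}->{3}; W {1,2,3,4,6,7}->{7}
So after constraint 2: D(Z) = {3}

Answer: {3}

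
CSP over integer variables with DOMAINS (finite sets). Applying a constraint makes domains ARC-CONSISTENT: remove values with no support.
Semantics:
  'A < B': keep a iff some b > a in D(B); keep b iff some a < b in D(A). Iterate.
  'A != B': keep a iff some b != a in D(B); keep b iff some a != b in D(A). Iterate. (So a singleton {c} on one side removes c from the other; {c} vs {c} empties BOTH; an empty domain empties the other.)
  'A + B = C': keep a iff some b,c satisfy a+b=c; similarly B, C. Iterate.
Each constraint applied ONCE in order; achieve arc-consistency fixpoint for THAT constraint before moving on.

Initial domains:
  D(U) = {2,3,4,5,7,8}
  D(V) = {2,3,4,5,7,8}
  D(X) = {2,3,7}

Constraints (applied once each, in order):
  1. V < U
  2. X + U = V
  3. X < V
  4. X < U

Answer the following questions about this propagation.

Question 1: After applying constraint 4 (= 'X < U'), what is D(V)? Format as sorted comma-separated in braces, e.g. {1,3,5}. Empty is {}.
Answer: {5,7}

Derivation:
Constraint 1 (V < U) on D(V)={2,3,4,5,7,8} D(U)={2,3,4,5,7,8}: V {2,3,4,5,7,8}->{2,3,4,5,7}; U {2,3,4,5,7,8}->{3,4,5,7,8}
Constraint 2 (X + U = V) on D(X)={2,3,7} D(U)={3,4,5,7,8} D(V)={2,3,4,5,7}: X {2,3,7}->{2,3}; U {3,4,5,7,8}->{3,4,5}; V {2,3,4,5,7}->{5,7}
Constraint 3 (X < V) on D(X)={2,3} D(V)={5,7}: no change
Constraint 4 (X < U) on D(X)={2,3} D(U)={3,4,5}: no change
So after constraint 4: D(V) = {5,7}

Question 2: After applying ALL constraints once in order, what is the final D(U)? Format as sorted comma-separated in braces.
Answer: {3,4,5}

Derivation:
Constraint 1 (V < U) on D(V)={2,3,4,5,7,8} D(U)={2,3,4,5,7,8}: V {2,3,4,5,7,8}->{2,3,4,5,7}; U {2,3,4,5,7,8}->{3,4,5,7,8}
Constraint 2 (X + U = V) on D(X)={2,3,7} D(U)={3,4,5,7,8} D(V)={2,3,4,5,7}: X {2,3,7}->{2,3}; U {3,4,5,7,8}->{3,4,5}; V {2,3,4,5,7}->{5,7}
Constraint 3 (X < V) on D(X)={2,3} D(V)={5,7}: no change
Constraint 4 (X < U) on D(X)={2,3} D(U)={3,4,5}: no change
So after all 4 constraints: D(U) = {3,4,5}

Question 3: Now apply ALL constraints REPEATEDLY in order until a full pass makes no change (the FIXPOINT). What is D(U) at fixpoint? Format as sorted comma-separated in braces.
Answer: {}

Derivation:
pass 0 (initial): D(U)={2,3,4,5,7,8}
pass 1: U {2,3,4,5,7,8}->{3,4,5}; V {2,3,4,5,7,8}->{5,7}; X {2,3,7}->{2,3}
pass 2: U {3,4,5}->{}; V {5,7}->{}; X {2,3}->{}
pass 3: no change
Fixpoint after 3 passes: D(U) = {}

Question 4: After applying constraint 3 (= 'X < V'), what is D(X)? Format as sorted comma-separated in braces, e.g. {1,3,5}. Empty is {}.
Constraint 1 (V < U) on D(V)={2,3,4,5,7,8} D(U)={2,3,4,5,7,8}: V {2,3,4,5,7,8}->{2,3,4,5,7}; U {2,3,4,5,7,8}->{3,4,5,7,8}
Constraint 2 (X + U = V) on D(X)={2,3,7} D(U)={3,4,5,7,8} D(V)={2,3,4,5,7}: X {2,3,7}->{2,3}; U {3,4,5,7,8}->{3,4,5}; V {2,3,4,5,7}->{5,7}
Constraint 3 (X < V) on D(X)={2,3} D(V)={5,7}: no change
So after constraint 3: D(X) = {2,3}

Answer: {2,3}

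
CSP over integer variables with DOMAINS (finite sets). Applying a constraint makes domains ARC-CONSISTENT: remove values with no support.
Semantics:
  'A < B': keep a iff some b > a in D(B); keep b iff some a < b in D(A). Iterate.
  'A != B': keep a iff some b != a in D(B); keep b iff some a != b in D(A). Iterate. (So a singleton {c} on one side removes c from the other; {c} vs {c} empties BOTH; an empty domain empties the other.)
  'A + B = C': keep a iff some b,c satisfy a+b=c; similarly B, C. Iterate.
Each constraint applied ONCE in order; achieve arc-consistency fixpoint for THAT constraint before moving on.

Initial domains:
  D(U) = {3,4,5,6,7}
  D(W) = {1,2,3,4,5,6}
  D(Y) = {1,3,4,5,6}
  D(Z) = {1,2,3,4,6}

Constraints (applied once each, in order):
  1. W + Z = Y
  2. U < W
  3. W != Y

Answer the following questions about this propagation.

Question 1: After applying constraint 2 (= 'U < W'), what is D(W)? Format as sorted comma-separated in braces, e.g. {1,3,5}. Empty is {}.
Constraint 1 (W + Z = Y) on D(W)={1,2,3,4,5,6} D(Z)={1,2,3,4,6} D(Y)={1,3,4,5,6}: W {1,2,3,4,5,6}->{1,2,3,4,5}; Z {1,2,3,4,6}->{1,2,3,4}; Y {1,3,4,5,6}->{3,4,5,6}
Constraint 2 (U < W) on D(U)={3,4,5,6,7} D(W)={1,2,3,4,5}: U {3,4,5,6,7}->{3,4}; W {1,2,3,4,5}->{4,5}
So after constraint 2: D(W) = {4,5}

Answer: {4,5}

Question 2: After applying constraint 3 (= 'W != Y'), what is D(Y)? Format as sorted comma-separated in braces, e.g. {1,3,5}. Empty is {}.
Answer: {3,4,5,6}

Derivation:
Constraint 1 (W + Z = Y) on D(W)={1,2,3,4,5,6} D(Z)={1,2,3,4,6} D(Y)={1,3,4,5,6}: W {1,2,3,4,5,6}->{1,2,3,4,5}; Z {1,2,3,4,6}->{1,2,3,4}; Y {1,3,4,5,6}->{3,4,5,6}
Constraint 2 (U < W) on D(U)={3,4,5,6,7} D(W)={1,2,3,4,5}: U {3,4,5,6,7}->{3,4}; W {1,2,3,4,5}->{4,5}
Constraint 3 (W != Y) on D(W)={4,5} D(Y)={3,4,5,6}: no change
So after constraint 3: D(Y) = {3,4,5,6}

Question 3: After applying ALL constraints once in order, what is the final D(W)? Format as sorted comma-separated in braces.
Answer: {4,5}

Derivation:
Constraint 1 (W + Z = Y) on D(W)={1,2,3,4,5,6} D(Z)={1,2,3,4,6} D(Y)={1,3,4,5,6}: W {1,2,3,4,5,6}->{1,2,3,4,5}; Z {1,2,3,4,6}->{1,2,3,4}; Y {1,3,4,5,6}->{3,4,5,6}
Constraint 2 (U < W) on D(U)={3,4,5,6,7} D(W)={1,2,3,4,5}: U {3,4,5,6,7}->{3,4}; W {1,2,3,4,5}->{4,5}
Constraint 3 (W != Y) on D(W)={4,5} D(Y)={3,4,5,6}: no change
So after all 3 constraints: D(W) = {4,5}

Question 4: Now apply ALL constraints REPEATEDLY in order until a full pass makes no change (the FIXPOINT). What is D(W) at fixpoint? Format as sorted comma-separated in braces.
pass 0 (initial): D(W)={1,2,3,4,5,6}
pass 1: U {3,4,5,6,7}->{3,4}; W {1,2,3,4,5,6}->{4,5}; Y {1,3,4,5,6}->{3,4,5,6}; Z {1,2,3,4,6}->{1,2,3,4}
pass 2: Y {3,4,5,6}->{5,6}; Z {1,2,3,4}->{1,2}
pass 3: no change
Fixpoint after 3 passes: D(W) = {4,5}

Answer: {4,5}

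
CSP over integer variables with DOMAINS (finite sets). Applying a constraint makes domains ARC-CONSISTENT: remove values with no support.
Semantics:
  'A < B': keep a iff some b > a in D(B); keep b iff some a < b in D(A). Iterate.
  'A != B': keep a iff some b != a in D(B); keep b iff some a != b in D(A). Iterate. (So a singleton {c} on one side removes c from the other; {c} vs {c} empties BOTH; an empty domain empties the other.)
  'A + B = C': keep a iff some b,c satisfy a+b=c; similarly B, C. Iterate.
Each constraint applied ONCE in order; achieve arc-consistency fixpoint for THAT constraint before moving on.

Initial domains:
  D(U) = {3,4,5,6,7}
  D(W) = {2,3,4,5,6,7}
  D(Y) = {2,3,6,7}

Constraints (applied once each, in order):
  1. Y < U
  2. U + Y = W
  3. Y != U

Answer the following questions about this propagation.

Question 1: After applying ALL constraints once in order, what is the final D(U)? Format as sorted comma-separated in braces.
Answer: {3,4,5}

Derivation:
Constraint 1 (Y < U) on D(Y)={2,3,6,7} D(U)={3,4,5,6,7}: Y {2,3,6,7}->{2,3,6}
Constraint 2 (U + Y = W) on D(U)={3,4,5,6,7} D(Y)={2,3,6} D(W)={2,3,4,5,6,7}: U {3,4,5,6,7}->{3,4,5}; Y {2,3,6}->{2,3}; W {2,3,4,5,6,7}->{5,6,7}
Constraint 3 (Y != U) on D(Y)={2,3} D(U)={3,4,5}: no change
So after all 3 constraints: D(U) = {3,4,5}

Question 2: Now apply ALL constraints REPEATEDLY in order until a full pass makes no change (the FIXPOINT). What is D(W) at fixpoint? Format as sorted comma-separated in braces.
Answer: {5,6,7}

Derivation:
pass 0 (initial): D(W)={2,3,4,5,6,7}
pass 1: U {3,4,5,6,7}->{3,4,5}; W {2,3,4,5,6,7}->{5,6,7}; Y {2,3,6,7}->{2,3}
pass 2: no change
Fixpoint after 2 passes: D(W) = {5,6,7}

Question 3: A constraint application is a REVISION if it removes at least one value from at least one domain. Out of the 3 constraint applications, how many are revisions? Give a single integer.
Answer: 2

Derivation:
Constraint 1 (Y < U) on D(Y)={2,3,6,7} D(U)={3,4,5,6,7}: Y {2,3,6,7}->{2,3,6} => REVISION
Constraint 2 (U + Y = W) on D(U)={3,4,5,6,7} D(Y)={2,3,6} D(W)={2,3,4,5,6,7}: U {3,4,5,6,7}->{3,4,5}; Y {2,3,6}->{2,3}; W {2,3,4,5,6,7}->{5,6,7} => REVISION
Constraint 3 (Y != U) on D(Y)={2,3} D(U)={3,4,5}: no change => not a revision
Total revisions = 2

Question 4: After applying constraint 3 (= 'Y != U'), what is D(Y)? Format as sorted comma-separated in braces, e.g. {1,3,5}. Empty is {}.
Answer: {2,3}

Derivation:
Constraint 1 (Y < U) on D(Y)={2,3,6,7} D(U)={3,4,5,6,7}: Y {2,3,6,7}->{2,3,6}
Constraint 2 (U + Y = W) on D(U)={3,4,5,6,7} D(Y)={2,3,6} D(W)={2,3,4,5,6,7}: U {3,4,5,6,7}->{3,4,5}; Y {2,3,6}->{2,3}; W {2,3,4,5,6,7}->{5,6,7}
Constraint 3 (Y != U) on D(Y)={2,3} D(U)={3,4,5}: no change
So after constraint 3: D(Y) = {2,3}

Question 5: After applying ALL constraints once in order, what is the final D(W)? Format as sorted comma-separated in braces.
Answer: {5,6,7}

Derivation:
Constraint 1 (Y < U) on D(Y)={2,3,6,7} D(U)={3,4,5,6,7}: Y {2,3,6,7}->{2,3,6}
Constraint 2 (U + Y = W) on D(U)={3,4,5,6,7} D(Y)={2,3,6} D(W)={2,3,4,5,6,7}: U {3,4,5,6,7}->{3,4,5}; Y {2,3,6}->{2,3}; W {2,3,4,5,6,7}->{5,6,7}
Constraint 3 (Y != U) on D(Y)={2,3} D(U)={3,4,5}: no change
So after all 3 constraints: D(W) = {5,6,7}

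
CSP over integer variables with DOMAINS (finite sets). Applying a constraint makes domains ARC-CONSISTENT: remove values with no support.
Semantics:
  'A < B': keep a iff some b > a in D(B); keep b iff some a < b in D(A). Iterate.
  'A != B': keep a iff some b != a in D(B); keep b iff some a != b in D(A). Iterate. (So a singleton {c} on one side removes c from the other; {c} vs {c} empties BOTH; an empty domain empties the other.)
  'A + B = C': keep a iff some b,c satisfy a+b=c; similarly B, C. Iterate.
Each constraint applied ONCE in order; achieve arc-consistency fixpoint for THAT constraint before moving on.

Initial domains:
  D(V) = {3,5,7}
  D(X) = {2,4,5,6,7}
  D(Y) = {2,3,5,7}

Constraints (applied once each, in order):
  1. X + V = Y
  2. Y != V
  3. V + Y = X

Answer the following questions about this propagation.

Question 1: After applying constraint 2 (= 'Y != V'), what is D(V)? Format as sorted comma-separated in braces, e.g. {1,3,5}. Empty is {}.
Answer: {3,5}

Derivation:
Constraint 1 (X + V = Y) on D(X)={2,4,5,6,7} D(V)={3,5,7} D(Y)={2,3,5,7}: X {2,4,5,6,7}->{2,4}; V {3,5,7}->{3,5}; Y {2,3,5,7}->{5,7}
Constraint 2 (Y != V) on D(Y)={5,7} D(V)={3,5}: no change
So after constraint 2: D(V) = {3,5}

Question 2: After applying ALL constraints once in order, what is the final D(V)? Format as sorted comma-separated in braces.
Constraint 1 (X + V = Y) on D(X)={2,4,5,6,7} D(V)={3,5,7} D(Y)={2,3,5,7}: X {2,4,5,6,7}->{2,4}; V {3,5,7}->{3,5}; Y {2,3,5,7}->{5,7}
Constraint 2 (Y != V) on D(Y)={5,7} D(V)={3,5}: no change
Constraint 3 (V + Y = X) on D(V)={3,5} D(Y)={5,7} D(X)={2,4}: V {3,5}->{}; Y {5,7}->{}; X {2,4}->{}
So after all 3 constraints: D(V) = {}

Answer: {}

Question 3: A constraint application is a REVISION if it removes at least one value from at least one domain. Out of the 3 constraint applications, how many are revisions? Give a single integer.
Answer: 2

Derivation:
Constraint 1 (X + V = Y) on D(X)={2,4,5,6,7} D(V)={3,5,7} D(Y)={2,3,5,7}: X {2,4,5,6,7}->{2,4}; V {3,5,7}->{3,5}; Y {2,3,5,7}->{5,7} => REVISION
Constraint 2 (Y != V) on D(Y)={5,7} D(V)={3,5}: no change => not a revision
Constraint 3 (V + Y = X) on D(V)={3,5} D(Y)={5,7} D(X)={2,4}: V {3,5}->{}; Y {5,7}->{}; X {2,4}->{} => REVISION
Total revisions = 2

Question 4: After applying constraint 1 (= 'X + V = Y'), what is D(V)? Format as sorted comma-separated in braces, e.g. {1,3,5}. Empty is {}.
Constraint 1 (X + V = Y) on D(X)={2,4,5,6,7} D(V)={3,5,7} D(Y)={2,3,5,7}: X {2,4,5,6,7}->{2,4}; V {3,5,7}->{3,5}; Y {2,3,5,7}->{5,7}
So after constraint 1: D(V) = {3,5}

Answer: {3,5}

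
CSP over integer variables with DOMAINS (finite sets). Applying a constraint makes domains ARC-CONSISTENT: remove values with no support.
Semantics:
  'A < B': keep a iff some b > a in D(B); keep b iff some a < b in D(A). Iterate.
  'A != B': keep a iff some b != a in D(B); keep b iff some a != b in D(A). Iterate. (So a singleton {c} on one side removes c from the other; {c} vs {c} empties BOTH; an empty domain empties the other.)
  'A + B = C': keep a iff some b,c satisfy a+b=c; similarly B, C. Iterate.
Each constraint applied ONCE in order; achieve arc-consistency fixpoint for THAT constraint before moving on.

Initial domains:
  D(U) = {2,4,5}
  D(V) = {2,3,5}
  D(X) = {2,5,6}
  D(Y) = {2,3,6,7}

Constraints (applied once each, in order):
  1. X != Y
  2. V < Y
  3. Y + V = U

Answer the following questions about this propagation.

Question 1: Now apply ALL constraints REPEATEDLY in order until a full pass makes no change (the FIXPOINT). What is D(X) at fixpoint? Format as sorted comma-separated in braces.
Answer: {2,5,6}

Derivation:
pass 0 (initial): D(X)={2,5,6}
pass 1: U {2,4,5}->{5}; V {2,3,5}->{2}; Y {2,3,6,7}->{3}
pass 2: no change
Fixpoint after 2 passes: D(X) = {2,5,6}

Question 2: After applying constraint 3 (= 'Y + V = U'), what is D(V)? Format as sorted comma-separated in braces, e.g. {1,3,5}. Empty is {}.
Answer: {2}

Derivation:
Constraint 1 (X != Y) on D(X)={2,5,6} D(Y)={2,3,6,7}: no change
Constraint 2 (V < Y) on D(V)={2,3,5} D(Y)={2,3,6,7}: Y {2,3,6,7}->{3,6,7}
Constraint 3 (Y + V = U) on D(Y)={3,6,7} D(V)={2,3,5} D(U)={2,4,5}: Y {3,6,7}->{3}; V {2,3,5}->{2}; U {2,4,5}->{5}
So after constraint 3: D(V) = {2}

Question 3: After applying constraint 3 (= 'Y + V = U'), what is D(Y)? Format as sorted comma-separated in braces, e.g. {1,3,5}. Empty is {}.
Answer: {3}

Derivation:
Constraint 1 (X != Y) on D(X)={2,5,6} D(Y)={2,3,6,7}: no change
Constraint 2 (V < Y) on D(V)={2,3,5} D(Y)={2,3,6,7}: Y {2,3,6,7}->{3,6,7}
Constraint 3 (Y + V = U) on D(Y)={3,6,7} D(V)={2,3,5} D(U)={2,4,5}: Y {3,6,7}->{3}; V {2,3,5}->{2}; U {2,4,5}->{5}
So after constraint 3: D(Y) = {3}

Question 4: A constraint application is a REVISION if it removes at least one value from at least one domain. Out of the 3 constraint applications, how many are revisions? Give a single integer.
Answer: 2

Derivation:
Constraint 1 (X != Y) on D(X)={2,5,6} D(Y)={2,3,6,7}: no change => not a revision
Constraint 2 (V < Y) on D(V)={2,3,5} D(Y)={2,3,6,7}: Y {2,3,6,7}->{3,6,7} => REVISION
Constraint 3 (Y + V = U) on D(Y)={3,6,7} D(V)={2,3,5} D(U)={2,4,5}: Y {3,6,7}->{3}; V {2,3,5}->{2}; U {2,4,5}->{5} => REVISION
Total revisions = 2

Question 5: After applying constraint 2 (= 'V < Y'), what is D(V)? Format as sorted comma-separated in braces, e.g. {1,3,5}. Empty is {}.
Answer: {2,3,5}

Derivation:
Constraint 1 (X != Y) on D(X)={2,5,6} D(Y)={2,3,6,7}: no change
Constraint 2 (V < Y) on D(V)={2,3,5} D(Y)={2,3,6,7}: Y {2,3,6,7}->{3,6,7}
So after constraint 2: D(V) = {2,3,5}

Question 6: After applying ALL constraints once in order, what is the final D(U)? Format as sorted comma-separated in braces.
Constraint 1 (X != Y) on D(X)={2,5,6} D(Y)={2,3,6,7}: no change
Constraint 2 (V < Y) on D(V)={2,3,5} D(Y)={2,3,6,7}: Y {2,3,6,7}->{3,6,7}
Constraint 3 (Y + V = U) on D(Y)={3,6,7} D(V)={2,3,5} D(U)={2,4,5}: Y {3,6,7}->{3}; V {2,3,5}->{2}; U {2,4,5}->{5}
So after all 3 constraints: D(U) = {5}

Answer: {5}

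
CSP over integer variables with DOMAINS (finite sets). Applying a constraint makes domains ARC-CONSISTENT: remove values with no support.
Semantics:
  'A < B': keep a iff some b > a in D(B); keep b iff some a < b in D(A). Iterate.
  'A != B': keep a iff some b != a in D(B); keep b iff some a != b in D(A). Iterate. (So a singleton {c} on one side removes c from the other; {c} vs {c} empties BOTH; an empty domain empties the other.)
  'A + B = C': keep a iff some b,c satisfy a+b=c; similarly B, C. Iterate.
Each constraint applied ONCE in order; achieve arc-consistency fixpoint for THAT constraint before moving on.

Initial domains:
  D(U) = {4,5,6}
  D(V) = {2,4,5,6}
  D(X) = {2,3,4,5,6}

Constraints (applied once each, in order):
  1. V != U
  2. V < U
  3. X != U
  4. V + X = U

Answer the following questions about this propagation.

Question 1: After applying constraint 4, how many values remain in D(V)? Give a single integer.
Answer: 2

Derivation:
Constraint 1 (V != U) on D(V)={2,4,5,6} D(U)={4,5,6}: no change
Constraint 2 (V < U) on D(V)={2,4,5,6} D(U)={4,5,6}: V {2,4,5,6}->{2,4,5}
Constraint 3 (X != U) on D(X)={2,3,4,5,6} D(U)={4,5,6}: no change
Constraint 4 (V + X = U) on D(V)={2,4,5} D(X)={2,3,4,5,6} D(U)={4,5,6}: V {2,4,5}->{2,4}; X {2,3,4,5,6}->{2,3,4}
So after constraint 4: D(V)={2,4}, size = 2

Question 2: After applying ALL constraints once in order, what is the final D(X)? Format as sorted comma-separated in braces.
Answer: {2,3,4}

Derivation:
Constraint 1 (V != U) on D(V)={2,4,5,6} D(U)={4,5,6}: no change
Constraint 2 (V < U) on D(V)={2,4,5,6} D(U)={4,5,6}: V {2,4,5,6}->{2,4,5}
Constraint 3 (X != U) on D(X)={2,3,4,5,6} D(U)={4,5,6}: no change
Constraint 4 (V + X = U) on D(V)={2,4,5} D(X)={2,3,4,5,6} D(U)={4,5,6}: V {2,4,5}->{2,4}; X {2,3,4,5,6}->{2,3,4}
So after all 4 constraints: D(X) = {2,3,4}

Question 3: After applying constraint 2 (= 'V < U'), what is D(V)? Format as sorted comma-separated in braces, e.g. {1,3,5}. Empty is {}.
Constraint 1 (V != U) on D(V)={2,4,5,6} D(U)={4,5,6}: no change
Constraint 2 (V < U) on D(V)={2,4,5,6} D(U)={4,5,6}: V {2,4,5,6}->{2,4,5}
So after constraint 2: D(V) = {2,4,5}

Answer: {2,4,5}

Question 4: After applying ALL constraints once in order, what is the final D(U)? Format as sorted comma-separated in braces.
Answer: {4,5,6}

Derivation:
Constraint 1 (V != U) on D(V)={2,4,5,6} D(U)={4,5,6}: no change
Constraint 2 (V < U) on D(V)={2,4,5,6} D(U)={4,5,6}: V {2,4,5,6}->{2,4,5}
Constraint 3 (X != U) on D(X)={2,3,4,5,6} D(U)={4,5,6}: no change
Constraint 4 (V + X = U) on D(V)={2,4,5} D(X)={2,3,4,5,6} D(U)={4,5,6}: V {2,4,5}->{2,4}; X {2,3,4,5,6}->{2,3,4}
So after all 4 constraints: D(U) = {4,5,6}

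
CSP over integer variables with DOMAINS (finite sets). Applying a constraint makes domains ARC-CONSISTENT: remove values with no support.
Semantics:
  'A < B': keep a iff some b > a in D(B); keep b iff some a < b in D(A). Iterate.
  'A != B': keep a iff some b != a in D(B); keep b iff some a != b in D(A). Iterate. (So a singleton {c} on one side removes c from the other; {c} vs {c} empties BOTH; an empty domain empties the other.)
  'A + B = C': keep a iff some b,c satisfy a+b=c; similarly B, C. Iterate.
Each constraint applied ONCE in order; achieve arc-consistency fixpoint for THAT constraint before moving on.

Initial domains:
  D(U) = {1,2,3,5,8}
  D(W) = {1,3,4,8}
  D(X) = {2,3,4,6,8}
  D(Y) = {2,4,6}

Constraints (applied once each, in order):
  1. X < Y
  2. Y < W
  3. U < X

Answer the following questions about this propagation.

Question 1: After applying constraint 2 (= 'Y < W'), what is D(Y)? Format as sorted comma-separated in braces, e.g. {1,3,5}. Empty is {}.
Constraint 1 (X < Y) on D(X)={2,3,4,6,8} D(Y)={2,4,6}: X {2,3,4,6,8}->{2,3,4}; Y {2,4,6}->{4,6}
Constraint 2 (Y < W) on D(Y)={4,6} D(W)={1,3,4,8}: W {1,3,4,8}->{8}
So after constraint 2: D(Y) = {4,6}

Answer: {4,6}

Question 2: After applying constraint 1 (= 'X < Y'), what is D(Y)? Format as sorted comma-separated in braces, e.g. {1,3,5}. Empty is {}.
Answer: {4,6}

Derivation:
Constraint 1 (X < Y) on D(X)={2,3,4,6,8} D(Y)={2,4,6}: X {2,3,4,6,8}->{2,3,4}; Y {2,4,6}->{4,6}
So after constraint 1: D(Y) = {4,6}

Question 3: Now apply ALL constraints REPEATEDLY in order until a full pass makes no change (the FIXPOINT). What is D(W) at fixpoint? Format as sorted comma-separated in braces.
pass 0 (initial): D(W)={1,3,4,8}
pass 1: U {1,2,3,5,8}->{1,2,3}; W {1,3,4,8}->{8}; X {2,3,4,6,8}->{2,3,4}; Y {2,4,6}->{4,6}
pass 2: no change
Fixpoint after 2 passes: D(W) = {8}

Answer: {8}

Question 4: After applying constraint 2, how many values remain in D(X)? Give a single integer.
Answer: 3

Derivation:
Constraint 1 (X < Y) on D(X)={2,3,4,6,8} D(Y)={2,4,6}: X {2,3,4,6,8}->{2,3,4}; Y {2,4,6}->{4,6}
Constraint 2 (Y < W) on D(Y)={4,6} D(W)={1,3,4,8}: W {1,3,4,8}->{8}
So after constraint 2: D(X)={2,3,4}, size = 3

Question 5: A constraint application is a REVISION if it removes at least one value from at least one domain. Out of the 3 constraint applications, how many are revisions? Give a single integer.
Answer: 3

Derivation:
Constraint 1 (X < Y) on D(X)={2,3,4,6,8} D(Y)={2,4,6}: X {2,3,4,6,8}->{2,3,4}; Y {2,4,6}->{4,6} => REVISION
Constraint 2 (Y < W) on D(Y)={4,6} D(W)={1,3,4,8}: W {1,3,4,8}->{8} => REVISION
Constraint 3 (U < X) on D(U)={1,2,3,5,8} D(X)={2,3,4}: U {1,2,3,5,8}->{1,2,3} => REVISION
Total revisions = 3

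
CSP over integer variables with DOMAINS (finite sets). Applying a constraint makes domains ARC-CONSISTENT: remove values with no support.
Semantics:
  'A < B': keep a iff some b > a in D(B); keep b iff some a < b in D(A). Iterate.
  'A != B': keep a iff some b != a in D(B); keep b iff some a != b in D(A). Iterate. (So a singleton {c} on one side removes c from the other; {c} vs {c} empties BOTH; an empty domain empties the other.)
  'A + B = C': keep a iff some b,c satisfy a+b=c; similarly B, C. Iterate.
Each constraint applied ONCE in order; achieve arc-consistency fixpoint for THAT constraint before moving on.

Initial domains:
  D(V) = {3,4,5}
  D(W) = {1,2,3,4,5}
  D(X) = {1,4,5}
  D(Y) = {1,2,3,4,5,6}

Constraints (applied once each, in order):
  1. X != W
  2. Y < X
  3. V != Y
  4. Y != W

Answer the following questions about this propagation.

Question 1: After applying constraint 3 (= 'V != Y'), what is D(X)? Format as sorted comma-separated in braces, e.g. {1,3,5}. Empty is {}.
Answer: {4,5}

Derivation:
Constraint 1 (X != W) on D(X)={1,4,5} D(W)={1,2,3,4,5}: no change
Constraint 2 (Y < X) on D(Y)={1,2,3,4,5,6} D(X)={1,4,5}: Y {1,2,3,4,5,6}->{1,2,3,4}; X {1,4,5}->{4,5}
Constraint 3 (V != Y) on D(V)={3,4,5} D(Y)={1,2,3,4}: no change
So after constraint 3: D(X) = {4,5}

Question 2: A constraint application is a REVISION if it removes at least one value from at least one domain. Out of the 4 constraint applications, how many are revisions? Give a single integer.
Constraint 1 (X != W) on D(X)={1,4,5} D(W)={1,2,3,4,5}: no change => not a revision
Constraint 2 (Y < X) on D(Y)={1,2,3,4,5,6} D(X)={1,4,5}: Y {1,2,3,4,5,6}->{1,2,3,4}; X {1,4,5}->{4,5} => REVISION
Constraint 3 (V != Y) on D(V)={3,4,5} D(Y)={1,2,3,4}: no change => not a revision
Constraint 4 (Y != W) on D(Y)={1,2,3,4} D(W)={1,2,3,4,5}: no change => not a revision
Total revisions = 1

Answer: 1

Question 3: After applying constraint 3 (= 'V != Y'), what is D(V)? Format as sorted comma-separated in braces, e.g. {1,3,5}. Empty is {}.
Answer: {3,4,5}

Derivation:
Constraint 1 (X != W) on D(X)={1,4,5} D(W)={1,2,3,4,5}: no change
Constraint 2 (Y < X) on D(Y)={1,2,3,4,5,6} D(X)={1,4,5}: Y {1,2,3,4,5,6}->{1,2,3,4}; X {1,4,5}->{4,5}
Constraint 3 (V != Y) on D(V)={3,4,5} D(Y)={1,2,3,4}: no change
So after constraint 3: D(V) = {3,4,5}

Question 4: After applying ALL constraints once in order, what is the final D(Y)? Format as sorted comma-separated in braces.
Constraint 1 (X != W) on D(X)={1,4,5} D(W)={1,2,3,4,5}: no change
Constraint 2 (Y < X) on D(Y)={1,2,3,4,5,6} D(X)={1,4,5}: Y {1,2,3,4,5,6}->{1,2,3,4}; X {1,4,5}->{4,5}
Constraint 3 (V != Y) on D(V)={3,4,5} D(Y)={1,2,3,4}: no change
Constraint 4 (Y != W) on D(Y)={1,2,3,4} D(W)={1,2,3,4,5}: no change
So after all 4 constraints: D(Y) = {1,2,3,4}

Answer: {1,2,3,4}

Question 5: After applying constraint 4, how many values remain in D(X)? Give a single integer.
Constraint 1 (X != W) on D(X)={1,4,5} D(W)={1,2,3,4,5}: no change
Constraint 2 (Y < X) on D(Y)={1,2,3,4,5,6} D(X)={1,4,5}: Y {1,2,3,4,5,6}->{1,2,3,4}; X {1,4,5}->{4,5}
Constraint 3 (V != Y) on D(V)={3,4,5} D(Y)={1,2,3,4}: no change
Constraint 4 (Y != W) on D(Y)={1,2,3,4} D(W)={1,2,3,4,5}: no change
So after constraint 4: D(X)={4,5}, size = 2

Answer: 2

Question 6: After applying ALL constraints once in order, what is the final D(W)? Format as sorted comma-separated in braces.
Constraint 1 (X != W) on D(X)={1,4,5} D(W)={1,2,3,4,5}: no change
Constraint 2 (Y < X) on D(Y)={1,2,3,4,5,6} D(X)={1,4,5}: Y {1,2,3,4,5,6}->{1,2,3,4}; X {1,4,5}->{4,5}
Constraint 3 (V != Y) on D(V)={3,4,5} D(Y)={1,2,3,4}: no change
Constraint 4 (Y != W) on D(Y)={1,2,3,4} D(W)={1,2,3,4,5}: no change
So after all 4 constraints: D(W) = {1,2,3,4,5}

Answer: {1,2,3,4,5}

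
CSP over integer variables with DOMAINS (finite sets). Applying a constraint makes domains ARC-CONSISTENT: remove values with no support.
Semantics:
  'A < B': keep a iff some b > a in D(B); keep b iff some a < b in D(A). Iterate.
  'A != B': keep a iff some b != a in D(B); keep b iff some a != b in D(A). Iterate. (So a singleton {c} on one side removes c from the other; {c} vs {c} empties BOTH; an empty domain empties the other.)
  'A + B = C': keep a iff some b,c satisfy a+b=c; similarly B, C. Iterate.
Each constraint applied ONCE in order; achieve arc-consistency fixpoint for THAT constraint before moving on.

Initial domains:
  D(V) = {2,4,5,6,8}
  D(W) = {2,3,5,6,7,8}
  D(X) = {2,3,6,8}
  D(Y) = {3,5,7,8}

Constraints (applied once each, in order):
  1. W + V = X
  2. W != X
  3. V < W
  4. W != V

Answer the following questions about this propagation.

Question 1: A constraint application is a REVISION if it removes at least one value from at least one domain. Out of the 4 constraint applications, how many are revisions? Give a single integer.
Constraint 1 (W + V = X) on D(W)={2,3,5,6,7,8} D(V)={2,4,5,6,8} D(X)={2,3,6,8}: W {2,3,5,6,7,8}->{2,3,6}; V {2,4,5,6,8}->{2,4,5,6}; X {2,3,6,8}->{6,8} => REVISION
Constraint 2 (W != X) on D(W)={2,3,6} D(X)={6,8}: no change => not a revision
Constraint 3 (V < W) on D(V)={2,4,5,6} D(W)={2,3,6}: V {2,4,5,6}->{2,4,5}; W {2,3,6}->{3,6} => REVISION
Constraint 4 (W != V) on D(W)={3,6} D(V)={2,4,5}: no change => not a revision
Total revisions = 2

Answer: 2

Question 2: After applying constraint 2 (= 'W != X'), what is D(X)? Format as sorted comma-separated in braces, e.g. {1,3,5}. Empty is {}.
Constraint 1 (W + V = X) on D(W)={2,3,5,6,7,8} D(V)={2,4,5,6,8} D(X)={2,3,6,8}: W {2,3,5,6,7,8}->{2,3,6}; V {2,4,5,6,8}->{2,4,5,6}; X {2,3,6,8}->{6,8}
Constraint 2 (W != X) on D(W)={2,3,6} D(X)={6,8}: no change
So after constraint 2: D(X) = {6,8}

Answer: {6,8}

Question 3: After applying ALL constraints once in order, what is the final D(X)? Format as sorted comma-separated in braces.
Answer: {6,8}

Derivation:
Constraint 1 (W + V = X) on D(W)={2,3,5,6,7,8} D(V)={2,4,5,6,8} D(X)={2,3,6,8}: W {2,3,5,6,7,8}->{2,3,6}; V {2,4,5,6,8}->{2,4,5,6}; X {2,3,6,8}->{6,8}
Constraint 2 (W != X) on D(W)={2,3,6} D(X)={6,8}: no change
Constraint 3 (V < W) on D(V)={2,4,5,6} D(W)={2,3,6}: V {2,4,5,6}->{2,4,5}; W {2,3,6}->{3,6}
Constraint 4 (W != V) on D(W)={3,6} D(V)={2,4,5}: no change
So after all 4 constraints: D(X) = {6,8}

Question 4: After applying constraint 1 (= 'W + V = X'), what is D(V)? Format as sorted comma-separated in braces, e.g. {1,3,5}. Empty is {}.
Answer: {2,4,5,6}

Derivation:
Constraint 1 (W + V = X) on D(W)={2,3,5,6,7,8} D(V)={2,4,5,6,8} D(X)={2,3,6,8}: W {2,3,5,6,7,8}->{2,3,6}; V {2,4,5,6,8}->{2,4,5,6}; X {2,3,6,8}->{6,8}
So after constraint 1: D(V) = {2,4,5,6}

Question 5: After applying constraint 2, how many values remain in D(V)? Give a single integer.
Constraint 1 (W + V = X) on D(W)={2,3,5,6,7,8} D(V)={2,4,5,6,8} D(X)={2,3,6,8}: W {2,3,5,6,7,8}->{2,3,6}; V {2,4,5,6,8}->{2,4,5,6}; X {2,3,6,8}->{6,8}
Constraint 2 (W != X) on D(W)={2,3,6} D(X)={6,8}: no change
So after constraint 2: D(V)={2,4,5,6}, size = 4

Answer: 4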